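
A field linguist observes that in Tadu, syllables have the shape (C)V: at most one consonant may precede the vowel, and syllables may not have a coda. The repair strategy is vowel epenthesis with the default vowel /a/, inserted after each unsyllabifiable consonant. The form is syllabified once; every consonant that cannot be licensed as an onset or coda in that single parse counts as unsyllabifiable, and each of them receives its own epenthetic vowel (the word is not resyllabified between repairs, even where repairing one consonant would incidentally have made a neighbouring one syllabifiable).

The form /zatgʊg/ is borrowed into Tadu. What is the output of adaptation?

zatagʊga

Under (C)V, the unsyllabifiable consonants are /t/, /g/ (no codas are permitted; onsets are limited to one consonant).
Inserting the epenthetic vowel yields /t/ → /ta/, /g/ → /ga/.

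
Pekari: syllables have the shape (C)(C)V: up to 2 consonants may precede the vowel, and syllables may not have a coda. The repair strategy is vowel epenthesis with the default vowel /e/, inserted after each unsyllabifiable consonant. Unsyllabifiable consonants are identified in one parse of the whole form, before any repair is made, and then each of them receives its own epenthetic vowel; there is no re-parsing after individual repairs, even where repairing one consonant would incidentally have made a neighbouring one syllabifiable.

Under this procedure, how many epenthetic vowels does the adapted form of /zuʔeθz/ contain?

2

The unsyllabifiable consonants are /θ/, /z/; each receives one epenthetic vowel.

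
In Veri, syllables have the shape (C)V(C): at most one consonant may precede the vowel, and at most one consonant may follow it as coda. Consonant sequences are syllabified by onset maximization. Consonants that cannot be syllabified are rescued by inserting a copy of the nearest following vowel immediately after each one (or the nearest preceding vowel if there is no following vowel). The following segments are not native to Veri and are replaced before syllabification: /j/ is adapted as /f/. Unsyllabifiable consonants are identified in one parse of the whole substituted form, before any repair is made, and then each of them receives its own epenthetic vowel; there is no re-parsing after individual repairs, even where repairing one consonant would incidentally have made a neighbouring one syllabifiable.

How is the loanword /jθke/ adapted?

Substitution: /j/ → /f/, giving /fθke/.
Syllabifying with onset maximization leaves /f/, /θ/ stranded (at most one coda consonant is licensed; onsets are limited to one consonant).
Inserting the epenthetic vowel yields /f/ → /fe/, /θ/ → /θe/.

feθeke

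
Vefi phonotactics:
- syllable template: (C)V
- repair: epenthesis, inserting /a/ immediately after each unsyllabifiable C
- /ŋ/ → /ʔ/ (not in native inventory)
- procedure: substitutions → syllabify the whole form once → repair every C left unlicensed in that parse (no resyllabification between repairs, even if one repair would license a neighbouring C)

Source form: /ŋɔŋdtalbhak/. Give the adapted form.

Substitution: /ŋ/ → /ʔ/, giving /ʔɔʔdtalbhak/.
The consonants /ʔ/, /d/, /l/, /b/, /k/ cannot be parsed into a legal (C)V syllable (no codas are permitted; onsets are limited to one consonant).
Inserting the epenthetic vowel yields /ʔ/ → /ʔa/, /d/ → /da/, /l/ → /la/, /b/ → /ba/, /k/ → /ka/.

ʔɔʔadatalabahaka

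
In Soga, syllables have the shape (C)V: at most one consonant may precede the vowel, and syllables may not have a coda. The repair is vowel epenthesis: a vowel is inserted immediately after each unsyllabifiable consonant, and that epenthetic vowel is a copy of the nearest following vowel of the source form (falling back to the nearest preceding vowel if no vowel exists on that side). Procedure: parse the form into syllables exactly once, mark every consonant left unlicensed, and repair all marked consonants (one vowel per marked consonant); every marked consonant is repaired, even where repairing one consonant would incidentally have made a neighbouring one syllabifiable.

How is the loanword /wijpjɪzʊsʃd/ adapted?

wijɪpɪjɪzʊsʊʃʊdʊ

Syllabifying with onset maximization leaves /j/, /p/, /s/, /ʃ/, /d/ stranded (no codas are permitted; onsets are limited to one consonant).
Each unlicensed consonant becomes the onset of a new syllable: /j/ → /jɪ/, /p/ → /pɪ/, /s/ → /sʊ/, /ʃ/ → /ʃʊ/, /d/ → /dʊ/.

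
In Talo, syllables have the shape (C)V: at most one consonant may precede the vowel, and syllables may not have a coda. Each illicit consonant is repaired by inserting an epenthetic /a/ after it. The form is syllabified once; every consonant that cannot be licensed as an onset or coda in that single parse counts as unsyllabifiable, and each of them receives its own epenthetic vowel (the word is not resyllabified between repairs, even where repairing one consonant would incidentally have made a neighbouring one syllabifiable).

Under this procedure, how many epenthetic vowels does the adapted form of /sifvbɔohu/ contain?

2

The unsyllabifiable consonants are /f/, /v/; each receives one epenthetic vowel.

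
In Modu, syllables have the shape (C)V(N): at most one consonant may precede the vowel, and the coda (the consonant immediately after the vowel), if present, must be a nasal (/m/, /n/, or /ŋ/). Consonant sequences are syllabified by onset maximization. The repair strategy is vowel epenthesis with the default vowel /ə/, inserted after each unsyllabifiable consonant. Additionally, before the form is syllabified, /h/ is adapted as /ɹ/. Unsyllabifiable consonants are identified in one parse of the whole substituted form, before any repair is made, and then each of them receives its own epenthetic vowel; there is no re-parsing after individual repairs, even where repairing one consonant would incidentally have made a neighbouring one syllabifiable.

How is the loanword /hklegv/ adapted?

ɹəkəlegəvə

Substitution: /h/ → /ɹ/, giving /ɹklegv/.
Under (C)V(N), the unsyllabifiable consonants are /ɹ/, /k/, /g/, /v/ (only a nasal (/m/, /n/, or /ŋ/) is licensed in coda position; onsets are limited to one consonant).
Inserting the epenthetic vowel yields /ɹ/ → /ɹə/, /k/ → /kə/, /g/ → /gə/, /v/ → /və/.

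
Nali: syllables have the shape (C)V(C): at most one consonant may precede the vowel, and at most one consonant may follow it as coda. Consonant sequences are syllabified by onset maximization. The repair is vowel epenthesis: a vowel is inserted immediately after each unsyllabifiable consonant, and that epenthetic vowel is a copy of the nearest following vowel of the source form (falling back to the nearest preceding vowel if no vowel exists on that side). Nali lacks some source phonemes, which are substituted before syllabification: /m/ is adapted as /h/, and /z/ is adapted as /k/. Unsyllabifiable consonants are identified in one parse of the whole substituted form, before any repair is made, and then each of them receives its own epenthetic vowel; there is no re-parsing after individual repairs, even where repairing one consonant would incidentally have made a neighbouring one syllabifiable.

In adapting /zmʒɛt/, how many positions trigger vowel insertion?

After substitution the input is /khʒɛt/.
The unsyllabifiable consonants are /k/, /h/; each receives one epenthetic vowel.

2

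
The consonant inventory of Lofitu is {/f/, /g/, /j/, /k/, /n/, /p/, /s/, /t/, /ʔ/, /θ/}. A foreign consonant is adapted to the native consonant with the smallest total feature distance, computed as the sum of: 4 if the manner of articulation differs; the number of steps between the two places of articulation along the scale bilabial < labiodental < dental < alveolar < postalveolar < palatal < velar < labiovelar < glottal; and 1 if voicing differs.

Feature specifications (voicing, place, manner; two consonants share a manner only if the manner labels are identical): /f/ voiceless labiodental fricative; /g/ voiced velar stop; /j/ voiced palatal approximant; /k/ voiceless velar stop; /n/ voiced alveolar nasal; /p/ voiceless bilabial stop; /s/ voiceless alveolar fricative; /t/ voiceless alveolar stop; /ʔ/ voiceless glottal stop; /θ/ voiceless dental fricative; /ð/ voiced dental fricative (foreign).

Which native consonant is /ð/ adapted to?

θ

/θ/ is closest: same manner (fricative), place distance 0 (dental→dental), voicing differs (+1); total 1. Next closest is /f/ at distance 2.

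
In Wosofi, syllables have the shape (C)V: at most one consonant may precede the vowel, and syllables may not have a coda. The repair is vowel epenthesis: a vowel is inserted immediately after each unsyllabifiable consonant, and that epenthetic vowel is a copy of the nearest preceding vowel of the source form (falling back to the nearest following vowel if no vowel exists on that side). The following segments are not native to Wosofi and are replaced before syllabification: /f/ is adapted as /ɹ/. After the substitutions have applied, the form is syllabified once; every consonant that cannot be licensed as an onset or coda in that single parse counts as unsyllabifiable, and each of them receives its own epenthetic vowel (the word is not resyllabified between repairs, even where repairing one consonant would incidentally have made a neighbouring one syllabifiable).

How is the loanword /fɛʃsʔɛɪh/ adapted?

ɹɛʃɛsɛʔɛɪhɪ

Substitution: /f/ → /ɹ/, giving /ɹɛʃsʔɛɪh/.
Syllabifying with onset maximization leaves /ʃ/, /s/, /h/ stranded (no codas are permitted; onsets are limited to one consonant).
Each unlicensed consonant becomes the onset of a new syllable: /ʃ/ → /ʃɛ/, /s/ → /sɛ/, /h/ → /hɪ/.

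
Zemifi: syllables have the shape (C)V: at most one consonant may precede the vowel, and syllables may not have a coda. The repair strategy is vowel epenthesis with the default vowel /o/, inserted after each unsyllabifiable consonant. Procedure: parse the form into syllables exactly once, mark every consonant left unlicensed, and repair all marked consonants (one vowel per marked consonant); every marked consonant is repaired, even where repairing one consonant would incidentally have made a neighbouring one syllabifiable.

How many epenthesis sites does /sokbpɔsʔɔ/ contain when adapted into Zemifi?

3

The unsyllabifiable consonants are /k/, /b/, /s/; each receives one epenthetic vowel.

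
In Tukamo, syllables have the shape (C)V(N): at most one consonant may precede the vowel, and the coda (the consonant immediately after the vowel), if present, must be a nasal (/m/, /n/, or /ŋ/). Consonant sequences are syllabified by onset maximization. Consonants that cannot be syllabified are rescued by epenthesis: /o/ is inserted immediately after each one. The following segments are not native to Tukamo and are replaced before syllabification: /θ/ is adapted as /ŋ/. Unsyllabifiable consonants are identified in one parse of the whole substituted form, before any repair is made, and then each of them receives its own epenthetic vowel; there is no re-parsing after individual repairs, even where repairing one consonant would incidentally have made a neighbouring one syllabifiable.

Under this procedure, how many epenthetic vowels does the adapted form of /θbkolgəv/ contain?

After substitution the input is /ŋbkolgəv/.
The unsyllabifiable consonants are /ŋ/, /b/, /l/, /v/; each receives one epenthetic vowel.

4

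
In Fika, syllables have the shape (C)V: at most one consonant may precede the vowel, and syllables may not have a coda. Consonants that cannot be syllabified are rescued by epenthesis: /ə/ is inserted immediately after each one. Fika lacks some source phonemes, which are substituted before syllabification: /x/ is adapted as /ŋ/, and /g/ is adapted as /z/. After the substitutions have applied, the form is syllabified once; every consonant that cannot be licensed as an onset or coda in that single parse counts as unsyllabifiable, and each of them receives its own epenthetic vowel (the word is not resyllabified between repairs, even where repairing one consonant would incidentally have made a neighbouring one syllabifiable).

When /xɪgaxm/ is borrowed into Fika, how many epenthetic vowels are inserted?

2

After substitution the input is /ŋɪzaŋm/.
The unsyllabifiable consonants are /ŋ/, /m/; each receives one epenthetic vowel.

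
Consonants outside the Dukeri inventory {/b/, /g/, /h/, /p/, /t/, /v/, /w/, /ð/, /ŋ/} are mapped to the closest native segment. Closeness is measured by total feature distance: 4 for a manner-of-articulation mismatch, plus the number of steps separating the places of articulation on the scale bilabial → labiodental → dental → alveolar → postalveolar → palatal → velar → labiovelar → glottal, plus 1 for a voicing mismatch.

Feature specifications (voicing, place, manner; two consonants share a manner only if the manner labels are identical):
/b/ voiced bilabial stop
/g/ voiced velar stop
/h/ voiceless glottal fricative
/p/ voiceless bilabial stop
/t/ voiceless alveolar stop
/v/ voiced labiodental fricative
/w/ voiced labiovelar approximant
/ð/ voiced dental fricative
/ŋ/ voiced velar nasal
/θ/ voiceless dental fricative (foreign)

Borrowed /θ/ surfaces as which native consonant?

ð

/ð/ is closest: same manner (fricative), place distance 0 (dental→dental), voicing differs (+1); total 1. Next closest is /v/ at distance 2.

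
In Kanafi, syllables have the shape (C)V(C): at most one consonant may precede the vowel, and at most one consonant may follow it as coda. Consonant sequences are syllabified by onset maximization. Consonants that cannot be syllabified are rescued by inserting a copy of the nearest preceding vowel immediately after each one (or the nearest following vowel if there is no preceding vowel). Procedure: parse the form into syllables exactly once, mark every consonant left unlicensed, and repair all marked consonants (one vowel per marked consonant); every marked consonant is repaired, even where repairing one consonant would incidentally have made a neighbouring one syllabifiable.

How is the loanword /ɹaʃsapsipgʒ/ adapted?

ɹaʃsapsipgiʒi

Under (C)V(C), the unsyllabifiable consonants are /g/, /ʒ/ (at most one coda consonant is licensed; onsets are limited to one consonant).
Inserting the epenthetic vowel yields /g/ → /gi/, /ʒ/ → /ʒi/.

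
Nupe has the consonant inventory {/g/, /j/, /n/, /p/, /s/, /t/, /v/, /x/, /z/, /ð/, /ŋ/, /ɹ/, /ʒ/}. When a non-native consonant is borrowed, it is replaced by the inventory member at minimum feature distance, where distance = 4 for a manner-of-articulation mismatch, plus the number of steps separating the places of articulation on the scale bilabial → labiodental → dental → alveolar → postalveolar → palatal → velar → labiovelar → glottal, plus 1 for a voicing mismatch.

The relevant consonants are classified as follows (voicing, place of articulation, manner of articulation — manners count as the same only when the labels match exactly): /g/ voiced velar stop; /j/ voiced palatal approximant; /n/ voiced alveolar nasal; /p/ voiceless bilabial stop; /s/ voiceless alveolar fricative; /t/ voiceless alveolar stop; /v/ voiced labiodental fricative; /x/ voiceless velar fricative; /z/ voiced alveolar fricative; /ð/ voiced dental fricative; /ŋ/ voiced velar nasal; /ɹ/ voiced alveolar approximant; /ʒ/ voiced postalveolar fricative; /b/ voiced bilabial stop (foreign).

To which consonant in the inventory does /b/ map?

/p/ is closest: same manner (stop), place distance 0 (bilabial→bilabial), voicing differs (+1); total 1. Next closest is /t/ at distance 4.

p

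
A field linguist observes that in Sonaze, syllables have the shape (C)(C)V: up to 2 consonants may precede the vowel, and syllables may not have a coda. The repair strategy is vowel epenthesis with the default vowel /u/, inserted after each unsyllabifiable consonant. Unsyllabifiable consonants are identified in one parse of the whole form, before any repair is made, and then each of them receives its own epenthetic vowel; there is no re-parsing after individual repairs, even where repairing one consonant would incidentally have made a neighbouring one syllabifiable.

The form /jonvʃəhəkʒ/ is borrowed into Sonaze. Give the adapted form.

Under (C)(C)V, the unsyllabifiable consonants are /n/, /k/, /ʒ/ (no codas are permitted; onsets may contain at most 2 consonants).
Inserting the epenthetic vowel yields /n/ → /nu/, /k/ → /ku/, /ʒ/ → /ʒu/.

jonuvʃəhəkuʒu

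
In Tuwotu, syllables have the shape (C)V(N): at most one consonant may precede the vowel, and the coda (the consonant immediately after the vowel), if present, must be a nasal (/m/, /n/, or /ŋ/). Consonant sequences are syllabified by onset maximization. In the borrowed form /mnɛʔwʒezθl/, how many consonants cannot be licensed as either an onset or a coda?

6

Syllabifying with onset maximization leaves /m/, /ʔ/, /w/, /z/, /θ/, /l/ stranded (only a nasal (/m/, /n/, or /ŋ/) is licensed in coda position; onsets are limited to one consonant).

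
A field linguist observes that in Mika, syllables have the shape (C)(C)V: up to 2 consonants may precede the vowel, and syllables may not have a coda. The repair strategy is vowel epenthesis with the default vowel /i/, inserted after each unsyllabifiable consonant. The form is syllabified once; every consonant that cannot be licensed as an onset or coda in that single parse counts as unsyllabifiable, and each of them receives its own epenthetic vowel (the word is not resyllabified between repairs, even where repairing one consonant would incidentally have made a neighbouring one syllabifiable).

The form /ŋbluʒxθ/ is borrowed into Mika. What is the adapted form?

The consonants /ŋ/, /ʒ/, /x/, /θ/ cannot be parsed into a legal (C)(C)V syllable (no codas are permitted; onsets may contain at most 2 consonants).
Inserting the epenthetic vowel yields /ŋ/ → /ŋi/, /ʒ/ → /ʒi/, /x/ → /xi/, /θ/ → /θi/.

ŋibluʒixiθi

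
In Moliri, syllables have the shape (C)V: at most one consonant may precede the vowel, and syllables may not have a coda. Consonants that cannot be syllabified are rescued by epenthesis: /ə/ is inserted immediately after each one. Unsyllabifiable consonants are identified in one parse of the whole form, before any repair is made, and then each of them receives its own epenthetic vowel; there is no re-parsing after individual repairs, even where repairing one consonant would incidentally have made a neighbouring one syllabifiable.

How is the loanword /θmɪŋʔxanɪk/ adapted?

Under (C)V, the unsyllabifiable consonants are /θ/, /ŋ/, /ʔ/, /k/ (no codas are permitted; onsets are limited to one consonant).
Epenthesis after each stranded consonant: /θ/ → /θə/, /ŋ/ → /ŋə/, /ʔ/ → /ʔə/, /k/ → /kə/.

θəmɪŋəʔəxanɪkə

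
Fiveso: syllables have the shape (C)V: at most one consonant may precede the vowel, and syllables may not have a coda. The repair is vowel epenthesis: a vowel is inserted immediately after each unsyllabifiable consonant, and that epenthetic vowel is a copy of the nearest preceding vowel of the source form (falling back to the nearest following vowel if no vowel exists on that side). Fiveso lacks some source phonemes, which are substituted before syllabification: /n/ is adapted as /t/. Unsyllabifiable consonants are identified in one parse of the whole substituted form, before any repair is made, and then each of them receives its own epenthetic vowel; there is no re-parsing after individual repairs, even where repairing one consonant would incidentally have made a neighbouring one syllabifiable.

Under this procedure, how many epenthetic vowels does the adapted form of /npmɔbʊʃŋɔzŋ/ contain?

5

After substitution the input is /tpmɔbʊʃŋɔzŋ/.
The unsyllabifiable consonants are /t/, /p/, /ʃ/, /z/, /ŋ/; each receives one epenthetic vowel.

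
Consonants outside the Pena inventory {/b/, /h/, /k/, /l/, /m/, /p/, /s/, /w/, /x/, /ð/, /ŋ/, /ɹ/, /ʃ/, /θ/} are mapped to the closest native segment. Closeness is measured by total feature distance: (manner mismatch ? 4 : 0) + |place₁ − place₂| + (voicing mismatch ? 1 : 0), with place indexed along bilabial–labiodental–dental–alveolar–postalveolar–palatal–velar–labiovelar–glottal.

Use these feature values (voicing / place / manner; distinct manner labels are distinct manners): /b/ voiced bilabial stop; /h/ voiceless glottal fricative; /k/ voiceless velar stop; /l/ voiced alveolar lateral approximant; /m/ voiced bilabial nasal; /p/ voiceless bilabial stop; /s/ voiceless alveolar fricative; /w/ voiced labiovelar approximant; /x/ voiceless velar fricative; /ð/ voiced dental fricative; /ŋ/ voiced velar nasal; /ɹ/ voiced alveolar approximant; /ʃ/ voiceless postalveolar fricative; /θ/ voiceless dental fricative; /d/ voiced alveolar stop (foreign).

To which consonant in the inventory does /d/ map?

/b/ is closest: same manner (stop), place distance 3 (alveolar→bilabial), same voicing; total 3. Next closest is /k/ at distance 4.

b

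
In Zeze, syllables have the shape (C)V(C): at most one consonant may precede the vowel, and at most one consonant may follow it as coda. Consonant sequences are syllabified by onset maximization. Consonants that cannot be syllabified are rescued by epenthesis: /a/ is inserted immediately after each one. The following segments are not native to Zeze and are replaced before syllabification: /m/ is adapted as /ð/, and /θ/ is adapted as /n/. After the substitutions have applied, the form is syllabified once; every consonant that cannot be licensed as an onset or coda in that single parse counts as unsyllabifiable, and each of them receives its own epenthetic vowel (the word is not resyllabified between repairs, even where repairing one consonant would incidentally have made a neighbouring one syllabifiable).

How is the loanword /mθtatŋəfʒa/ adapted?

Substitution: /m/ → /ð/, /θ/ → /n/, giving /ðntatŋəfʒa/.
The consonants /ð/, /n/ cannot be parsed into a legal (C)V(C) syllable (at most one coda consonant is licensed; onsets are limited to one consonant).
Epenthesis after each stranded consonant: /ð/ → /ða/, /n/ → /na/.

ðanatatŋəfʒa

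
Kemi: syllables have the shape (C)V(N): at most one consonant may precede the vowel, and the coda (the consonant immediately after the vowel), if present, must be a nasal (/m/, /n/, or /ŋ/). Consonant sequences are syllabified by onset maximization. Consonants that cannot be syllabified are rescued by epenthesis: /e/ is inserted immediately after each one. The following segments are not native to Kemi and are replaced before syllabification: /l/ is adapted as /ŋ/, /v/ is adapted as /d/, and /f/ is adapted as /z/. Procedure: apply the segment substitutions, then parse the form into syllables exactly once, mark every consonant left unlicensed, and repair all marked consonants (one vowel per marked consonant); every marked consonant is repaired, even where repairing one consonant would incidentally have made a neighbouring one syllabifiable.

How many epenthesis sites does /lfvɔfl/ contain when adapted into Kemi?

After substitution the input is /ŋzdɔzŋ/.
The unsyllabifiable consonants are /ŋ/, /z/, /z/, /ŋ/; each receives one epenthetic vowel.

4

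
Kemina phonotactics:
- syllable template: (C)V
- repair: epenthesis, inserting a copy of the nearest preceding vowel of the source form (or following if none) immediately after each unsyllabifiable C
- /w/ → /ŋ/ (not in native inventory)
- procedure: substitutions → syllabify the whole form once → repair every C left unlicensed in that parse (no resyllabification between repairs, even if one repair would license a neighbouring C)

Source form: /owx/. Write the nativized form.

oŋoxo

Substitution: /w/ → /ŋ/, giving /oŋx/.
Syllabifying with onset maximization leaves /ŋ/, /x/ stranded (no codas are permitted; onsets are limited to one consonant).
Inserting the epenthetic vowel yields /ŋ/ → /ŋo/, /x/ → /xo/.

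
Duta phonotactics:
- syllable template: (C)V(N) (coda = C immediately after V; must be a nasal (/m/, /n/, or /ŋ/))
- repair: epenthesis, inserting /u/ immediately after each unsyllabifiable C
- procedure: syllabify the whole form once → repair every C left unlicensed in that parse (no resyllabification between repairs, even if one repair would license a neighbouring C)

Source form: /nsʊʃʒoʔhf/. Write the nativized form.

nusʊʃuʒoʔuhufu

Under (C)V(N), the unsyllabifiable consonants are /n/, /ʃ/, /ʔ/, /h/, /f/ (only a nasal (/m/, /n/, or /ŋ/) is licensed in coda position; onsets are limited to one consonant).
Epenthesis after each stranded consonant: /n/ → /nu/, /ʃ/ → /ʃu/, /ʔ/ → /ʔu/, /h/ → /hu/, /f/ → /fu/.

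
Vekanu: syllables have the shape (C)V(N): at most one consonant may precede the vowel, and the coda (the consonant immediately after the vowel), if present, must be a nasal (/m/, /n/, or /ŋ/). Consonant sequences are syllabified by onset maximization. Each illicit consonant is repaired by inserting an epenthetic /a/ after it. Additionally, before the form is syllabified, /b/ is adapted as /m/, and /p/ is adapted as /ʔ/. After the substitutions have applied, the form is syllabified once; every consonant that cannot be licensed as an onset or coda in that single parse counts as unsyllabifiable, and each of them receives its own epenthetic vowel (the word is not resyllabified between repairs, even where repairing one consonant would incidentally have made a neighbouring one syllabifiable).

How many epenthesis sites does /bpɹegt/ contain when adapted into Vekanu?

After substitution the input is /mʔɹegt/.
The unsyllabifiable consonants are /m/, /ʔ/, /g/, /t/; each receives one epenthetic vowel.

4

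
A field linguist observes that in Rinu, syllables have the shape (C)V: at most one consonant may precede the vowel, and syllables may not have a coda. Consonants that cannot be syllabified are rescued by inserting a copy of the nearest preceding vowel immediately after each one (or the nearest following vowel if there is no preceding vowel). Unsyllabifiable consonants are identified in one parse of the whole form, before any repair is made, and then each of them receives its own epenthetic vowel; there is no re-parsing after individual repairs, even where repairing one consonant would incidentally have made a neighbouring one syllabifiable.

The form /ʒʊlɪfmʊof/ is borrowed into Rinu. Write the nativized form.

ʒʊlɪfɪmʊofo

Syllabifying with onset maximization leaves /f/, /f/ stranded (no codas are permitted; onsets are limited to one consonant).
Epenthesis after each stranded consonant: /f/ → /fɪ/, /f/ → /fo/.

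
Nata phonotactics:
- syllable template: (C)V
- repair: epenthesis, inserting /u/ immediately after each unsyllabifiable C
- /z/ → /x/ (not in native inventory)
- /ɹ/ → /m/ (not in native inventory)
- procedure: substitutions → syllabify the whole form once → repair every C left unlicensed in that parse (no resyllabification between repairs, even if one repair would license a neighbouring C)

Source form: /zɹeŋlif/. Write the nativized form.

xumeŋulifu

Substitution: /z/ → /x/, /ɹ/ → /m/, giving /xmeŋlif/.
Syllabifying with onset maximization leaves /x/, /ŋ/, /f/ stranded (no codas are permitted; onsets are limited to one consonant).
Inserting the epenthetic vowel yields /x/ → /xu/, /ŋ/ → /ŋu/, /f/ → /fu/.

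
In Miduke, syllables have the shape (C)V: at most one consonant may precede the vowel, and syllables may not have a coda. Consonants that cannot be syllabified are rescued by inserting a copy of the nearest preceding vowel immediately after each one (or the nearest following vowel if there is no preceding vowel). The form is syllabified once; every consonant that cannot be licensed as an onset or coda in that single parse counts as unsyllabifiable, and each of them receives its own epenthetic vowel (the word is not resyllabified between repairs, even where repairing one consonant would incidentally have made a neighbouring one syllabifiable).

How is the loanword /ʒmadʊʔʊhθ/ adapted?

ʒamadʊʔʊhʊθʊ

Under (C)V, the unsyllabifiable consonants are /ʒ/, /h/, /θ/ (no codas are permitted; onsets are limited to one consonant).
Inserting the epenthetic vowel yields /ʒ/ → /ʒa/, /h/ → /hʊ/, /θ/ → /θʊ/.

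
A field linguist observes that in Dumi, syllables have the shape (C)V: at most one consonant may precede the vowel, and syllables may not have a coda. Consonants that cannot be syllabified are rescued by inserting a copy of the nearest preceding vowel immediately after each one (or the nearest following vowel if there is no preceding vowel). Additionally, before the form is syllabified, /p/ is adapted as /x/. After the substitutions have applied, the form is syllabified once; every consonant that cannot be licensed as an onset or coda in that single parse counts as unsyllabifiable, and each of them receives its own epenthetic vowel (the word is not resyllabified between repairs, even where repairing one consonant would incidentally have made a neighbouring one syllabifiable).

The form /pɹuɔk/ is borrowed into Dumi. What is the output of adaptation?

Substitution: /p/ → /x/, giving /xɹuɔk/.
The consonants /x/, /k/ cannot be parsed into a legal (C)V syllable (no codas are permitted; onsets are limited to one consonant).
Epenthesis after each stranded consonant: /x/ → /xu/, /k/ → /kɔ/.

xuɹuɔkɔ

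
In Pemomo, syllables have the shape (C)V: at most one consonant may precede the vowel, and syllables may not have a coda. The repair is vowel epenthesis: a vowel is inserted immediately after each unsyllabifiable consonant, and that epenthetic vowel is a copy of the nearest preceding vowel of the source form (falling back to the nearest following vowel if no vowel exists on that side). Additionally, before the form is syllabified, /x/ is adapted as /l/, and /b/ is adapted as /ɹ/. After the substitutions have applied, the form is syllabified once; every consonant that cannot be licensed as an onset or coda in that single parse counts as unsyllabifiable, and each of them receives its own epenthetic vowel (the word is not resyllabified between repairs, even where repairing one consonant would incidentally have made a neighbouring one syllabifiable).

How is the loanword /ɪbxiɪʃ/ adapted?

ɪɹɪliɪʃɪ

Substitution: /b/ → /ɹ/, /x/ → /l/, giving /ɪɹliɪʃ/.
Under (C)V, the unsyllabifiable consonants are /ɹ/, /ʃ/ (no codas are permitted; onsets are limited to one consonant).
Epenthesis after each stranded consonant: /ɹ/ → /ɹɪ/, /ʃ/ → /ʃɪ/.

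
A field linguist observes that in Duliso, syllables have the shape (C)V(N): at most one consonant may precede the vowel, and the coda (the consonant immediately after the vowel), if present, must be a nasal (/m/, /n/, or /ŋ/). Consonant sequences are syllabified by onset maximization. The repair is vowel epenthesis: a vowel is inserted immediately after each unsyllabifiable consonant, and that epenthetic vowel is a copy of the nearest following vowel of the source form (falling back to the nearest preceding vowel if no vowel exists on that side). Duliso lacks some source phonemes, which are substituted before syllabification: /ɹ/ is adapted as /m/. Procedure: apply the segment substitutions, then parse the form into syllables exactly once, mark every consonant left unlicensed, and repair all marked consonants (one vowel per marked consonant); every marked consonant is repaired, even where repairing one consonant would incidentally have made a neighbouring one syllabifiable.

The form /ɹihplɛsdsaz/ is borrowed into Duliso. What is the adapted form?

mihɛpɛlɛsadasaza

Substitution: /ɹ/ → /m/, giving /mihplɛsdsaz/.
Under (C)V(N), the unsyllabifiable consonants are /h/, /p/, /s/, /d/, /z/ (only a nasal (/m/, /n/, or /ŋ/) is licensed in coda position; onsets are limited to one consonant).
Epenthesis after each stranded consonant: /h/ → /hɛ/, /p/ → /pɛ/, /s/ → /sa/, /d/ → /da/, /z/ → /za/.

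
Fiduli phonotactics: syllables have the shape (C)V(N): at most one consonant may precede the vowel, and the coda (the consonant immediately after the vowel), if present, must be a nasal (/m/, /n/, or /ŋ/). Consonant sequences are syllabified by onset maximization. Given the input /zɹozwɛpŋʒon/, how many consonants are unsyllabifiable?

4

Under (C)V(N), the unsyllabifiable consonants are /z/, /z/, /p/, /ŋ/ (only a nasal (/m/, /n/, or /ŋ/) is licensed in coda position; onsets are limited to one consonant).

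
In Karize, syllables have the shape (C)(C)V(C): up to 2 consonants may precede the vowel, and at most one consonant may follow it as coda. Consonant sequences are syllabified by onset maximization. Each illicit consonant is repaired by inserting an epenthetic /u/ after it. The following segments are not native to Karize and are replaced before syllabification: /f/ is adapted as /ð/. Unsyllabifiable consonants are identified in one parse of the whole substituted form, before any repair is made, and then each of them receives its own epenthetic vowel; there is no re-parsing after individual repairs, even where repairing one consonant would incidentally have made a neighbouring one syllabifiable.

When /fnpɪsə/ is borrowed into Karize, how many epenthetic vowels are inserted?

1

After substitution the input is /ðnpɪsə/.
The unsyllabifiable consonants are /ð/; each receives one epenthetic vowel.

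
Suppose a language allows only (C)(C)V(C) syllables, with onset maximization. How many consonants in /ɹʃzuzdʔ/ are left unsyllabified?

The consonants /ɹ/, /d/, /ʔ/ cannot be parsed into a legal (C)(C)V(C) syllable (at most one coda consonant is licensed; onsets may contain at most 2 consonants).

3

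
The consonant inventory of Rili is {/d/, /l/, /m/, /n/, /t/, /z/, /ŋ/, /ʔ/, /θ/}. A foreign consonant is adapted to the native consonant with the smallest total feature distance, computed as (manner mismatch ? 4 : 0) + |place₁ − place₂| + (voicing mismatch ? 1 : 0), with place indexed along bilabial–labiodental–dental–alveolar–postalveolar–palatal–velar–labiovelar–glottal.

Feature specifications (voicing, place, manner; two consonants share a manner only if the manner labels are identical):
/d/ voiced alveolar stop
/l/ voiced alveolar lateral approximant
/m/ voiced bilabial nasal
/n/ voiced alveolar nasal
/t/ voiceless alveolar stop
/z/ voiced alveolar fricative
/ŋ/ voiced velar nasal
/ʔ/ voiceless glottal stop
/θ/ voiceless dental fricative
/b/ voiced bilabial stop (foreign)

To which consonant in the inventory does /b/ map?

d

/d/ is closest: same manner (stop), place distance 3 (bilabial→alveolar), same voicing; total 3. Next closest is /m/ at distance 4.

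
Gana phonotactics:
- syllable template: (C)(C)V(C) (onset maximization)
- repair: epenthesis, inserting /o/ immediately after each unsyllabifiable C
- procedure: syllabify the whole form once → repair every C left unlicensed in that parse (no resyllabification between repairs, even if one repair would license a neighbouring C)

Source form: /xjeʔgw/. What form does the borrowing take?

Syllabifying with onset maximization leaves /g/, /w/ stranded (at most one coda consonant is licensed; onsets may contain at most 2 consonants).
Each unlicensed consonant becomes the onset of a new syllable: /g/ → /go/, /w/ → /wo/.

xjeʔgowo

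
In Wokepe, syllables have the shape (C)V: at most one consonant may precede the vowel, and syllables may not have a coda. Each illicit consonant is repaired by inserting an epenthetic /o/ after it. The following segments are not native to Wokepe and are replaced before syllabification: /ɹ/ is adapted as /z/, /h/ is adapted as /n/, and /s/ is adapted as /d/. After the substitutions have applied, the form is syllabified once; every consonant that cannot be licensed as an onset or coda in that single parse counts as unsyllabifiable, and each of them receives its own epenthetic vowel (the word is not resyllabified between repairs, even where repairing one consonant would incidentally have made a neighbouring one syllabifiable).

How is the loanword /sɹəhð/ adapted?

dozənoðo

Substitution: /s/ → /d/, /ɹ/ → /z/, /h/ → /n/, giving /dzənð/.
The consonants /d/, /n/, /ð/ cannot be parsed into a legal (C)V syllable (no codas are permitted; onsets are limited to one consonant).
Each unlicensed consonant becomes the onset of a new syllable: /d/ → /do/, /n/ → /no/, /ð/ → /ðo/.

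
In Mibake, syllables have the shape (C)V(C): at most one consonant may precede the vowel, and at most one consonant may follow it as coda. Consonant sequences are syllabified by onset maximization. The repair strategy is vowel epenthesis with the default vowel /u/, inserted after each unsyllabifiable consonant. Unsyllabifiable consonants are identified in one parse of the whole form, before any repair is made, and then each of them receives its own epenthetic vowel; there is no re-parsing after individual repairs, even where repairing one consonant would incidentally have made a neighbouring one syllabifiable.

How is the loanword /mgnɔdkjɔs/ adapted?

mugunɔdkujɔs

The consonants /m/, /g/, /k/ cannot be parsed into a legal (C)V(C) syllable (at most one coda consonant is licensed; onsets are limited to one consonant).
Inserting the epenthetic vowel yields /m/ → /mu/, /g/ → /gu/, /k/ → /ku/.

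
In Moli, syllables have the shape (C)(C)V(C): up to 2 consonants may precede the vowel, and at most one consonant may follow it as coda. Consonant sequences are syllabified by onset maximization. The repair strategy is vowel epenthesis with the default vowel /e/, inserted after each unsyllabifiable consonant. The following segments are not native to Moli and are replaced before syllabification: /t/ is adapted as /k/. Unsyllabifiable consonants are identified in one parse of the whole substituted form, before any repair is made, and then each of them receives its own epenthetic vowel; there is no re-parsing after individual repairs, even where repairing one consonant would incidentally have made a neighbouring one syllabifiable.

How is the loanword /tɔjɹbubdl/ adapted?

Substitution: /t/ → /k/, giving /kɔjɹbubdl/.
Syllabifying with onset maximization leaves /d/, /l/ stranded (at most one coda consonant is licensed; onsets may contain at most 2 consonants).
Epenthesis after each stranded consonant: /d/ → /de/, /l/ → /le/.

kɔjɹbubdele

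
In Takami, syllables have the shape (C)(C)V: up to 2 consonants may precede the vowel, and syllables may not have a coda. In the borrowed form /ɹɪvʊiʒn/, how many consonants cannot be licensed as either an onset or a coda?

2

The consonants /ʒ/, /n/ cannot be parsed into a legal (C)(C)V syllable (no codas are permitted; onsets may contain at most 2 consonants).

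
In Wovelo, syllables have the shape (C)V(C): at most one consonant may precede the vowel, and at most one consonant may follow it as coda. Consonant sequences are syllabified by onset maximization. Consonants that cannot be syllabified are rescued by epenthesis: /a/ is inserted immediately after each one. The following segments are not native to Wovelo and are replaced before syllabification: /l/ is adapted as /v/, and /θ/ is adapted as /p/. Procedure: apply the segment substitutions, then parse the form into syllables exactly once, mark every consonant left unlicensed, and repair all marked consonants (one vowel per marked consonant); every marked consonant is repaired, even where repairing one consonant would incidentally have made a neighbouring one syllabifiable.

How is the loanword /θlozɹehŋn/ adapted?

pavozɹehŋana

Substitution: /θ/ → /p/, /l/ → /v/, giving /pvozɹehŋn/.
Under (C)V(C), the unsyllabifiable consonants are /p/, /ŋ/, /n/ (at most one coda consonant is licensed; onsets are limited to one consonant).
Inserting the epenthetic vowel yields /p/ → /pa/, /ŋ/ → /ŋa/, /n/ → /na/.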